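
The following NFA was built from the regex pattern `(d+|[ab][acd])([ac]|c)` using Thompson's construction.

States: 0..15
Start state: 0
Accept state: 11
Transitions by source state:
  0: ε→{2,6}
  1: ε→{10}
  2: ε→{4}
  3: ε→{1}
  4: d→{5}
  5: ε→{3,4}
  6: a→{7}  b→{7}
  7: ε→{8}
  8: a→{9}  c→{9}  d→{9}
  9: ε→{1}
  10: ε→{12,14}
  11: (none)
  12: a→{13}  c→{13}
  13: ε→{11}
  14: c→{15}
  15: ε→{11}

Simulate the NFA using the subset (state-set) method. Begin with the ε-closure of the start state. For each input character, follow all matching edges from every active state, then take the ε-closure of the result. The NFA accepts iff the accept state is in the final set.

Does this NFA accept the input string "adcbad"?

Answer: REJECT

Derivation:
initial (ε-close {0}): {0,2,4,6}
'a' @ 1: {7,8}
'd' @ 2: {1,9,10,12,14}
'c' @ 3: {11,13,15}  (accept∈set)
'b' @ 4: {}  — no active states
rest 'ad' ignored (set empty)
after full input: {}  (accept=11 not in)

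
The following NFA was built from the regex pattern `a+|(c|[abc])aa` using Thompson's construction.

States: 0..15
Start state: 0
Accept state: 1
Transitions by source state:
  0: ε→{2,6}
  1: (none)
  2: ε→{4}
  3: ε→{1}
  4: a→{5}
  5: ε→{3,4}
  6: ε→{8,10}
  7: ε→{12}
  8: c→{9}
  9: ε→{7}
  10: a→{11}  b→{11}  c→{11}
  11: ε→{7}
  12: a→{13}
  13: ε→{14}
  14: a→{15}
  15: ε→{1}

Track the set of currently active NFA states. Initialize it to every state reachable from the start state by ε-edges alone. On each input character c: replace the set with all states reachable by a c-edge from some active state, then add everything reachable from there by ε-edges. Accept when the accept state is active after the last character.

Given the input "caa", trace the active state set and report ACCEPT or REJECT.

Answer: ACCEPT

Trace:
initial (ε-close {0}): {0,2,4,6,8,10}
'c' @ 1: {7,9,11,12}
'a' @ 2: {13,14}
'a' @ 3: {1,15}  ✓accept
after full input: {1,15}  (accept=1 in)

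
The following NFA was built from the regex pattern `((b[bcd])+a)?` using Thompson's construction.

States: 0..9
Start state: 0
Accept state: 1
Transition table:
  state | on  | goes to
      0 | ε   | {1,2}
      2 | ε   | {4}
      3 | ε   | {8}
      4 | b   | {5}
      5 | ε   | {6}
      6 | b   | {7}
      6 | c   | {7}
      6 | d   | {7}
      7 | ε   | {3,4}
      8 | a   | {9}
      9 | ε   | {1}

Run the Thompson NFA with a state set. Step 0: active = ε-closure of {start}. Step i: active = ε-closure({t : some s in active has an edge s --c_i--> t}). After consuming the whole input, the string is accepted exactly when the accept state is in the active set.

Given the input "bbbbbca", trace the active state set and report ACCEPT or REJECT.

initial (ε-close {0}): {0,1,2,4}
'b' @ 1: {5,6}
'b' @ 2: {3,4,7,8}
'b' @ 3: {5,6}
'b' @ 4: {3,4,7,8}
'b' @ 5: {5,6}
'c' @ 6: {3,4,7,8}
'a' @ 7: {1,9}  [accepting]
after full input: {1,9}  (accept=1 in)

Answer: ACCEPT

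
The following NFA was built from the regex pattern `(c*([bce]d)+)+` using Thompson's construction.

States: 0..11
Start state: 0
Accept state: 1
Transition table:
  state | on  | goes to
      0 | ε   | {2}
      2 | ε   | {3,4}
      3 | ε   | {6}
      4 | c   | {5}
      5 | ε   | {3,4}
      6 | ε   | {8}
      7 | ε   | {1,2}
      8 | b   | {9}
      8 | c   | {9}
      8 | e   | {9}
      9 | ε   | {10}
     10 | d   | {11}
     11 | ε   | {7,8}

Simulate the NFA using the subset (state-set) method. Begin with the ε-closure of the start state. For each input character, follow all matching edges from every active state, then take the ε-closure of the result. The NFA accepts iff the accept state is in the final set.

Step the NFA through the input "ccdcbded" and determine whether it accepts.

Answer: ACCEPT

Trace:
start: ε-closure({0}) = {0,2,3,4,6,8}
'c' @ 1: {3,4,5,6,8,9,10}
'c' @ 2: {3,4,5,6,8,9,10}
'd' @ 3: {1,2,3,4,6,7,8,11}  ✓accept
'c' @ 4: {3,4,5,6,8,9,10}
'b' @ 5: {9,10}
'd' @ 6: {1,2,3,4,6,7,8,11}  ✓accept
'e' @ 7: {9,10}
'd' @ 8: {1,2,3,4,6,7,8,11}  ✓accept
end set {1,2,3,4,6,7,8,11} — state 1 in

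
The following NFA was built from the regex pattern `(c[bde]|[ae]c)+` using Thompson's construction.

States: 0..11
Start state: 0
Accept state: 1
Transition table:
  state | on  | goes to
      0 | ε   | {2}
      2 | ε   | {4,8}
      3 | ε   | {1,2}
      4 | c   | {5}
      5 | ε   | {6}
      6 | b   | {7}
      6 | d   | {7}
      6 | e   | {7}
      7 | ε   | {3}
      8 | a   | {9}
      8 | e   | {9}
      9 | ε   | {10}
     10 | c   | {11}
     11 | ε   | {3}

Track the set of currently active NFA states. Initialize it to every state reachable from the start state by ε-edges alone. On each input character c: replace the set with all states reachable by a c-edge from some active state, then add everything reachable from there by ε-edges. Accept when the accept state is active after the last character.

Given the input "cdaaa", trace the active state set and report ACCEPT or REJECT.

Answer: REJECT

Steps:
start: ε-closure({0}) = {0,2,4,8}
'c' @ 1: {5,6}
'd' @ 2: {1,2,3,4,7,8}  [accepting]
'a' @ 3: {9,10}
'a' @ 4: {}  — dead — no transitions
rest 'a' ignored (set empty)
final: {}; accept 1 not in set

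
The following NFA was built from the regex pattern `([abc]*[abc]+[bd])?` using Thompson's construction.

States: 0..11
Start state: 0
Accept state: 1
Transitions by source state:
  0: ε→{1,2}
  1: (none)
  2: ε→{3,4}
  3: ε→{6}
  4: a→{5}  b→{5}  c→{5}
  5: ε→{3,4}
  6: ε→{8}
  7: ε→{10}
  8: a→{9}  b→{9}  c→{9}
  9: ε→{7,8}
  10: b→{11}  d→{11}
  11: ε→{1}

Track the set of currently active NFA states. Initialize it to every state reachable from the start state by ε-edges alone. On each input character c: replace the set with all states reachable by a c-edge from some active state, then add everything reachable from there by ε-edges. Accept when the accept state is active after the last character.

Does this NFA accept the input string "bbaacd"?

initial (ε-close {0}): {0,1,2,3,4,6,8}
'b' @ 1: {3,4,5,6,7,8,9,10}
'b' @ 2: {1,3,4,5,6,7,8,9,10,11}  ✓accept
'a' @ 3: {3,4,5,6,7,8,9,10}
'a' @ 4: {3,4,5,6,7,8,9,10}
'c' @ 5: {3,4,5,6,7,8,9,10}
'd' @ 6: {1,11}  ✓accept
final: {1,11}; accept 1 in set

Answer: ACCEPT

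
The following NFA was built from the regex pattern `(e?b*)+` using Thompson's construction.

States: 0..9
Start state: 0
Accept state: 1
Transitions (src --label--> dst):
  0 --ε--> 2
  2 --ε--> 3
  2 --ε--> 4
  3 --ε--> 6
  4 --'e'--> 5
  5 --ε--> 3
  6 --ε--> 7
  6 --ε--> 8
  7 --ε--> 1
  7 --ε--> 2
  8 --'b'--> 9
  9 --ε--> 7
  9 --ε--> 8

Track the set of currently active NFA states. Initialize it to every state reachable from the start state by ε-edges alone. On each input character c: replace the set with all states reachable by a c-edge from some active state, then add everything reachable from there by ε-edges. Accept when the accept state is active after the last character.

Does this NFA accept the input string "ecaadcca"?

S₀ = ε-closure({0}) = {0,1,2,3,4,6,7,8}
'e' @ 1: {1,2,3,4,5,6,7,8}  ✓accept
'c' @ 2: {}  — no active states
rest 'aadcca' ignored (set empty)
after full input: {}  (accept=1 not in)

Answer: REJECT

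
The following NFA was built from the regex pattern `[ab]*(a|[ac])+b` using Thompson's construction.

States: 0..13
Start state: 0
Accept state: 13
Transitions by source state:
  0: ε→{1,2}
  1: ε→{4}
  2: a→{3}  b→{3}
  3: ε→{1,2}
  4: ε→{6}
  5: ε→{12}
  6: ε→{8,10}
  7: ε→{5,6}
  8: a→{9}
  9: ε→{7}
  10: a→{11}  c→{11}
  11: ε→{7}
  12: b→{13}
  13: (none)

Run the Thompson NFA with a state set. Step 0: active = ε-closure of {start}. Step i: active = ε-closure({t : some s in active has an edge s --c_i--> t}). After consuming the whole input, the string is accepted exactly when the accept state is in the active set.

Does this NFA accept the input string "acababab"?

initial (ε-close {0}): {0,1,2,4,6,8,10}
'a' @ 1: {1,2,3,4,5,6,7,8,9,10,11,12}
'c' @ 2: {5,6,7,8,10,11,12}
'a' @ 3: {5,6,7,8,9,10,11,12}
'b' @ 4: {13}  [accepting]
'a' @ 5: {}  — dead — no transitions
rest 'bab' ignored (set empty)
end set {} — state 13 not in

Answer: REJECT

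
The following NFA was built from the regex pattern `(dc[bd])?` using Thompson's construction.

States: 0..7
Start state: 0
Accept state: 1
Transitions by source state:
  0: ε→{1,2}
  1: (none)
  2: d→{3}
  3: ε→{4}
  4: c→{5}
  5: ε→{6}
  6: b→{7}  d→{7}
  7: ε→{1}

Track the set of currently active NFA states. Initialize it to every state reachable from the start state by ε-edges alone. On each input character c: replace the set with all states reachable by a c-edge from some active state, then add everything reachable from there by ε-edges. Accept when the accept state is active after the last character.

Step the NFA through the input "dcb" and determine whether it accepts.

S₀ = ε-closure({0}) = {0,1,2}
'd' @ 1: {3,4}
'c' @ 2: {5,6}
'b' @ 3: {1,7}  (accept∈set)
final: {1,7}; accept 1 in set

Answer: ACCEPT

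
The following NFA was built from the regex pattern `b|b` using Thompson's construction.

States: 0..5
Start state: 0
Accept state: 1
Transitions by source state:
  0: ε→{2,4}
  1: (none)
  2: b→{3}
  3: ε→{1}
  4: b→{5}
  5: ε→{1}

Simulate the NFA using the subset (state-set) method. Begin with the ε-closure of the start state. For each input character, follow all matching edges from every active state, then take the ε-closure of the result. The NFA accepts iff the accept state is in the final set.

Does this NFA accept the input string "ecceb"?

initial (ε-close {0}): {0,2,4}
'e' @ 1: {}  — state set empty
rest 'cceb' ignored (set empty)
after full input: {}  (accept=1 not in)

Answer: REJECT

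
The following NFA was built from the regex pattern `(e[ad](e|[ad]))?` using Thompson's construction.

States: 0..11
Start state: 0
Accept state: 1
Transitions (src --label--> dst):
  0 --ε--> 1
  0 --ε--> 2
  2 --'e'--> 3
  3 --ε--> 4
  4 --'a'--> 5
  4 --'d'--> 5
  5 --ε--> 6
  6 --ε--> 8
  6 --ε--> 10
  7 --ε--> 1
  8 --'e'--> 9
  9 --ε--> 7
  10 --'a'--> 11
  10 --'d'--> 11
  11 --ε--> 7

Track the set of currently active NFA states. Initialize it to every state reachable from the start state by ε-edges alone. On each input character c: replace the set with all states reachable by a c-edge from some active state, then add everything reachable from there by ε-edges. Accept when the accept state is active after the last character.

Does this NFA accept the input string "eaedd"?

Answer: REJECT

Trace:
S₀ = ε-closure({0}) = {0,1,2}
'e' @ 1: {3,4}
'a' @ 2: {5,6,8,10}
'e' @ 3: {1,7,9}  ✓accept
'd' @ 4: {}  — state set empty
rest 'd' ignored (set empty)
end set {} — state 1 not in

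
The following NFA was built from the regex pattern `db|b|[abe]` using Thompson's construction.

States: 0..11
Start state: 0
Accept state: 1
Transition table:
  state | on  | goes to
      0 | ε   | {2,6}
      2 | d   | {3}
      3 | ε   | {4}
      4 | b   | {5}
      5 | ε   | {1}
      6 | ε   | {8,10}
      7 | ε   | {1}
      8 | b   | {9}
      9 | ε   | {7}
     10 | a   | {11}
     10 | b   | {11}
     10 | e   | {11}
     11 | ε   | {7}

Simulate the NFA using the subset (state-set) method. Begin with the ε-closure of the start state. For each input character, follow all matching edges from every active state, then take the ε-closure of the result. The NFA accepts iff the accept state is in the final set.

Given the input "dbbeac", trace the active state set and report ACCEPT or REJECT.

S₀ = ε-closure({0}) = {0,2,6,8,10}
'd' @ 1: {3,4}
'b' @ 2: {1,5}  ✓accept
'b' @ 3: {}  — state set empty
rest 'eac' ignored (set empty)
final: {}; accept 1 not in set

Answer: REJECT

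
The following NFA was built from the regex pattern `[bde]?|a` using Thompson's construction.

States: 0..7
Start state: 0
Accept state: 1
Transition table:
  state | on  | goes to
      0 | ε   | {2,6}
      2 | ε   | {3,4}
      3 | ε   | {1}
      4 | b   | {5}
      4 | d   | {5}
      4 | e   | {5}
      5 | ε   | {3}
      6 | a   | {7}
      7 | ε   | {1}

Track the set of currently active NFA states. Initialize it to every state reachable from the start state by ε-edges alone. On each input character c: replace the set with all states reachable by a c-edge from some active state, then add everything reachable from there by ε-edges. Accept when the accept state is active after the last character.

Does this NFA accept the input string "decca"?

Answer: REJECT

Derivation:
initial (ε-close {0}): {0,1,2,3,4,6}
'd' @ 1: {1,3,5}  (accept∈set)
'e' @ 2: {}  — dead — no transitions
rest 'cca' ignored (set empty)
after full input: {}  (accept=1 not in)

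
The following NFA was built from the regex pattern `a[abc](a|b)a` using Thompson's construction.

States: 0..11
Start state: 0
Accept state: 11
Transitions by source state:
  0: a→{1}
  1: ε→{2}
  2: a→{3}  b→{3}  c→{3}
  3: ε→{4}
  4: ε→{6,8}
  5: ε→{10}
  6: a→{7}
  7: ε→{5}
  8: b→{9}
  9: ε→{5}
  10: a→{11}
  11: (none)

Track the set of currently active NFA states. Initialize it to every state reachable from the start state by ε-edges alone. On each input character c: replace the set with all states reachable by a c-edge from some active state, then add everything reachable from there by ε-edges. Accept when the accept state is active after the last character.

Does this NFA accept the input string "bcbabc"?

Answer: REJECT

Trace:
start: ε-closure({0}) = {0}
'b' @ 1: {}  — no active states
rest 'cbabc' ignored (set empty)
after full input: {}  (accept=11 not in)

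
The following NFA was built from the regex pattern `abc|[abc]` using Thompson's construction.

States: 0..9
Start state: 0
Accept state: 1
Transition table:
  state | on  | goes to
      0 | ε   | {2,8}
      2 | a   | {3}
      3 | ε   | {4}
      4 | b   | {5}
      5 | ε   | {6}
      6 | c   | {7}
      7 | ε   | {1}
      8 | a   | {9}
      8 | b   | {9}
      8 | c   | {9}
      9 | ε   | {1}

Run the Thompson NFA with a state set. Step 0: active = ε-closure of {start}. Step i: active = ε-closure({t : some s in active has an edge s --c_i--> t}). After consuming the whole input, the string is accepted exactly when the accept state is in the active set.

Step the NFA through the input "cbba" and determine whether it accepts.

Answer: REJECT

Steps:
start: ε-closure({0}) = {0,2,8}
'c' @ 1: {1,9}  ✓accept
'b' @ 2: {}  — dead — no transitions
rest 'ba' ignored (set empty)
end set {} — state 1 not in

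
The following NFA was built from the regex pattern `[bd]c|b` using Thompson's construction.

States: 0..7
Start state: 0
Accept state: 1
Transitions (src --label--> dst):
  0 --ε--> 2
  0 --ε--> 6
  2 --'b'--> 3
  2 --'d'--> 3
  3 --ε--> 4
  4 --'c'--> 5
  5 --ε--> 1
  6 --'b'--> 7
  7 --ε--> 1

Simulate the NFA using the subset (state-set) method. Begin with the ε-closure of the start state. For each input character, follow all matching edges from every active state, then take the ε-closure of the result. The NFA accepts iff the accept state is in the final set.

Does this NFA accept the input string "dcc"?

Answer: REJECT

Derivation:
start: ε-closure({0}) = {0,2,6}
'd' @ 1: {3,4}
'c' @ 2: {1,5}  [accepting]
'c' @ 3: {}  — state set empty
final: {}; accept 1 not in set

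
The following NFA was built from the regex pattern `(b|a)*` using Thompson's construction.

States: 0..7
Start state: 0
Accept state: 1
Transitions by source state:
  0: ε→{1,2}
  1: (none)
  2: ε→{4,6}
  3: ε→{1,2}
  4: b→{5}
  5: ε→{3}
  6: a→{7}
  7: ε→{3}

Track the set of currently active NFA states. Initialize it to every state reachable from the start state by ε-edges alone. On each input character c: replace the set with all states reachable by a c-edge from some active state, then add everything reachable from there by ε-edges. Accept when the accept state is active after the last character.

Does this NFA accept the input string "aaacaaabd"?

initial (ε-close {0}): {0,1,2,4,6}
'a' @ 1: {1,2,3,4,6,7}  (accept∈set)
'a' @ 2: {1,2,3,4,6,7}  (accept∈set)
'a' @ 3: {1,2,3,4,6,7}  (accept∈set)
'c' @ 4: {}  — no active states
rest 'aaabd' ignored (set empty)
after full input: {}  (accept=1 not in)

Answer: REJECT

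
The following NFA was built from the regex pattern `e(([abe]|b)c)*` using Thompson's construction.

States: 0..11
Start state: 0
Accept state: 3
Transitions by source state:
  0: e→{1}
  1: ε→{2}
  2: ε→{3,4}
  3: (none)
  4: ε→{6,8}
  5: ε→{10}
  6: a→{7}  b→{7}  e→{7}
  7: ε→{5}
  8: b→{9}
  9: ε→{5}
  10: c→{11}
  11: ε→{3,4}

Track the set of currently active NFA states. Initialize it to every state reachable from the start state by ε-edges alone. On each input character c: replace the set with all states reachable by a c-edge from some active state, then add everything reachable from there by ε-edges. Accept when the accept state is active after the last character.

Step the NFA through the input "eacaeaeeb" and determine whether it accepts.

start: ε-closure({0}) = {0}
'e' @ 1: {1,2,3,4,6,8}  (accept∈set)
'a' @ 2: {5,7,10}
'c' @ 3: {3,4,6,8,11}  (accept∈set)
'a' @ 4: {5,7,10}
'e' @ 5: {}  — dead — no transitions
rest 'aeeb' ignored (set empty)
after full input: {}  (accept=3 not in)

Answer: REJECT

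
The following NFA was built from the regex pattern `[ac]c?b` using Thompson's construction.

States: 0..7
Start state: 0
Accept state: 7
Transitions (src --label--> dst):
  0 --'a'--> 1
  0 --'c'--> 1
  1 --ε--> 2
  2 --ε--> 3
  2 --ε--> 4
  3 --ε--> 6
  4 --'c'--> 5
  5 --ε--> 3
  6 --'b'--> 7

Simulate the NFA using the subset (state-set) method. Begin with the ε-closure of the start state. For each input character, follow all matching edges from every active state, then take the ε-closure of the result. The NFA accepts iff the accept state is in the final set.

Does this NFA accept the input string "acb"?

Answer: ACCEPT

Trace:
S₀ = ε-closure({0}) = {0}
'a' @ 1: {1,2,3,4,6}
'c' @ 2: {3,5,6}
'b' @ 3: {7}  ✓accept
end set {7} — state 7 in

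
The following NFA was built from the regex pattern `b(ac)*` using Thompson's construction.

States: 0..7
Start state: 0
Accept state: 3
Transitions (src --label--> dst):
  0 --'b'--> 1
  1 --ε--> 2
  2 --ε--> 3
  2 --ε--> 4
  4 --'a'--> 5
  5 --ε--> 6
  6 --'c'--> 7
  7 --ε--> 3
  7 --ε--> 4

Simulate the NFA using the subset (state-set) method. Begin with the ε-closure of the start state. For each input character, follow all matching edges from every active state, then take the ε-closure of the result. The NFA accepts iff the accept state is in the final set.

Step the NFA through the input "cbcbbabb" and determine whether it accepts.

S₀ = ε-closure({0}) = {0}
'c' @ 1: {}  — no active states
rest 'bcbbabb' ignored (set empty)
final: {}; accept 3 not in set

Answer: REJECT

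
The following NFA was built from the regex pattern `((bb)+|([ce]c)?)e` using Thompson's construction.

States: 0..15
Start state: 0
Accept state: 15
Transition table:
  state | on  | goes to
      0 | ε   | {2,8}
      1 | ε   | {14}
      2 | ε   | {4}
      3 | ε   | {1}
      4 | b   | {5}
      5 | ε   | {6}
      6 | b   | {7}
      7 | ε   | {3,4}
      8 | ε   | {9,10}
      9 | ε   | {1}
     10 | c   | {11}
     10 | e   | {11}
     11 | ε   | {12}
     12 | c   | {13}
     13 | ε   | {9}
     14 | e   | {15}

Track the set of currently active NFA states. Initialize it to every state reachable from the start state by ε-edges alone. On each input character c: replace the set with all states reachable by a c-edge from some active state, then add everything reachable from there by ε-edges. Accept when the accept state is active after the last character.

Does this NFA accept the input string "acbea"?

initial (ε-close {0}): {0,1,2,4,8,9,10,14}
'a' @ 1: {}  — dead — no transitions
rest 'cbea' ignored (set empty)
end set {} — state 15 not in

Answer: REJECT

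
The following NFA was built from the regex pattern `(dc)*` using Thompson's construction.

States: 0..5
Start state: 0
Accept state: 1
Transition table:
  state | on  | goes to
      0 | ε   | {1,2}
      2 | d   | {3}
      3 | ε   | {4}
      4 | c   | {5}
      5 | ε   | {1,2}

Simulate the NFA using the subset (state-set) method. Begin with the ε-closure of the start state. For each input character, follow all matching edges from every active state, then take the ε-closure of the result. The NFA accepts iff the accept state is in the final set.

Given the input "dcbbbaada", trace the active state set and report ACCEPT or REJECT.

initial (ε-close {0}): {0,1,2}
'd' @ 1: {3,4}
'c' @ 2: {1,2,5}  (accept∈set)
'b' @ 3: {}  — state set empty
rest 'bbaada' ignored (set empty)
final: {}; accept 1 not in set

Answer: REJECT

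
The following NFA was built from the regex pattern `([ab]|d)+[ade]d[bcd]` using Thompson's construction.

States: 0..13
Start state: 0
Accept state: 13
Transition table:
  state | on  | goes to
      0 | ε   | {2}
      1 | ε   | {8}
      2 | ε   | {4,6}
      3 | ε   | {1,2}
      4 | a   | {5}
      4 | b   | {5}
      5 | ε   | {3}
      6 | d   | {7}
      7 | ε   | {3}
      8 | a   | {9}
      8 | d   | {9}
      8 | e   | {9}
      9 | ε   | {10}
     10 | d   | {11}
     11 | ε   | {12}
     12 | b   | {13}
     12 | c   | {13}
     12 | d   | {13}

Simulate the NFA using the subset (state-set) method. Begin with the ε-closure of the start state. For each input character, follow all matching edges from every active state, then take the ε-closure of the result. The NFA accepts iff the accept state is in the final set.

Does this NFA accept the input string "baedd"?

start: ε-closure({0}) = {0,2,4,6}
'b' @ 1: {1,2,3,4,5,6,8}
'a' @ 2: {1,2,3,4,5,6,8,9,10}
'e' @ 3: {9,10}
'd' @ 4: {11,12}
'd' @ 5: {13}  ✓accept
end set {13} — state 13 in

Answer: ACCEPT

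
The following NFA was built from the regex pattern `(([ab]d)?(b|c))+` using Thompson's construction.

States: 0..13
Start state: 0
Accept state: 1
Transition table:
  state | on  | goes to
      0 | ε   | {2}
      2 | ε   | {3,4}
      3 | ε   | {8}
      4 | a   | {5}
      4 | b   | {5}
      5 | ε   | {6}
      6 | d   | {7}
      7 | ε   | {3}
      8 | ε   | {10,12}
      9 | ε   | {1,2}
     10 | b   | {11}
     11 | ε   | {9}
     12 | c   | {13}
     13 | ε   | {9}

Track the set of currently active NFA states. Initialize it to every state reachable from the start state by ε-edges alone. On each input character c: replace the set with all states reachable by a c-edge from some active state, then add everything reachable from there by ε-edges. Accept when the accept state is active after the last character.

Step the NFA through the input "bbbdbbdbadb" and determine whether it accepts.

Answer: ACCEPT

Steps:
S₀ = ε-closure({0}) = {0,2,3,4,8,10,12}
'b' @ 1: {1,2,3,4,5,6,8,9,10,11,12}  ✓accept
'b' @ 2: {1,2,3,4,5,6,8,9,10,11,12}  ✓accept
'b' @ 3: {1,2,3,4,5,6,8,9,10,11,12}  ✓accept
'd' @ 4: {3,7,8,10,12}
'b' @ 5: {1,2,3,4,8,9,10,11,12}  ✓accept
'b' @ 6: {1,2,3,4,5,6,8,9,10,11,12}  ✓accept
'd' @ 7: {3,7,8,10,12}
'b' @ 8: {1,2,3,4,8,9,10,11,12}  ✓accept
'a' @ 9: {5,6}
'd' @ 10: {3,7,8,10,12}
'b' @ 11: {1,2,3,4,8,9,10,11,12}  ✓accept
after full input: {1,2,3,4,8,9,10,11,12}  (accept=1 in)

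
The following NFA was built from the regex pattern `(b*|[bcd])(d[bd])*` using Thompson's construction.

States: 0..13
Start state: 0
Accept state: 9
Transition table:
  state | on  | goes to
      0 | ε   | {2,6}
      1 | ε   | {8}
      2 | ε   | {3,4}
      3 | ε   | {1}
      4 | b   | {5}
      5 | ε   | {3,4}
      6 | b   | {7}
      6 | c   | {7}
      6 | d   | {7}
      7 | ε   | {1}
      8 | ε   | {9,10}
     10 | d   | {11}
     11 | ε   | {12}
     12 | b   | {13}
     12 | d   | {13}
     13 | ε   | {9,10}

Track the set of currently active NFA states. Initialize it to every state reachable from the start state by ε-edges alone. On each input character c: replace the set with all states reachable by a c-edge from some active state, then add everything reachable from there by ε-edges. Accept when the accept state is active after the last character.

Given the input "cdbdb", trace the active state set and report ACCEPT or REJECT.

initial (ε-close {0}): {0,1,2,3,4,6,8,9,10}
'c' @ 1: {1,7,8,9,10}  [accepting]
'd' @ 2: {11,12}
'b' @ 3: {9,10,13}  [accepting]
'd' @ 4: {11,12}
'b' @ 5: {9,10,13}  [accepting]
final: {9,10,13}; accept 9 in set

Answer: ACCEPT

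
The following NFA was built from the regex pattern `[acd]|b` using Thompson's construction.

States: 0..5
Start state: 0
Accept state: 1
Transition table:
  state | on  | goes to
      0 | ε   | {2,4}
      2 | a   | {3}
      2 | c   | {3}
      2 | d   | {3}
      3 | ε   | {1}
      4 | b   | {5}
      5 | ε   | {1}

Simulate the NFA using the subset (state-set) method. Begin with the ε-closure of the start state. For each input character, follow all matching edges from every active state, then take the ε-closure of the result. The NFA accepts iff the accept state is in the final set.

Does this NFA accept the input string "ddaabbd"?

Answer: REJECT

Derivation:
initial (ε-close {0}): {0,2,4}
'd' @ 1: {1,3}  [accepting]
'd' @ 2: {}  — state set empty
rest 'aabbd' ignored (set empty)
after full input: {}  (accept=1 not in)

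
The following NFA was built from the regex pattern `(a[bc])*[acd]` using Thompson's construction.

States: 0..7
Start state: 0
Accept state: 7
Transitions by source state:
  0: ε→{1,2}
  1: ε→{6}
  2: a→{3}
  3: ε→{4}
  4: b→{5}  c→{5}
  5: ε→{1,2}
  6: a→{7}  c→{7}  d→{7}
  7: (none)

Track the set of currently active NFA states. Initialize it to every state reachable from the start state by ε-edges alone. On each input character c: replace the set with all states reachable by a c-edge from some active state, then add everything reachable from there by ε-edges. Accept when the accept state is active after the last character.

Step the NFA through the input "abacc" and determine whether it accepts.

Answer: ACCEPT

Trace:
S₀ = ε-closure({0}) = {0,1,2,6}
'a' @ 1: {3,4,7}  (accept∈set)
'b' @ 2: {1,2,5,6}
'a' @ 3: {3,4,7}  (accept∈set)
'c' @ 4: {1,2,5,6}
'c' @ 5: {7}  (accept∈set)
after full input: {7}  (accept=7 in)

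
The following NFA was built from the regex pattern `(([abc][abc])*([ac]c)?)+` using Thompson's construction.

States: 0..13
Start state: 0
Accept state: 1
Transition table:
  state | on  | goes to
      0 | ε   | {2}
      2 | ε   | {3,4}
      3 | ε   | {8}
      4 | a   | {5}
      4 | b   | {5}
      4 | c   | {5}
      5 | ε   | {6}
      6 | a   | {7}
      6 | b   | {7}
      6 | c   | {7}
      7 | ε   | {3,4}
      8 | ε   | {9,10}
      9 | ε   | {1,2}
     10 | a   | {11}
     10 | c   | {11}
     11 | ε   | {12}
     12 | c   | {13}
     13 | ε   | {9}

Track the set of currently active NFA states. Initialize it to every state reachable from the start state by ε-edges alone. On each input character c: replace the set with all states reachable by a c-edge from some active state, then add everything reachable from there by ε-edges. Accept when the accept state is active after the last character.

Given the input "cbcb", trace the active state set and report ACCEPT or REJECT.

initial (ε-close {0}): {0,1,2,3,4,8,9,10}
'c' @ 1: {5,6,11,12}
'b' @ 2: {1,2,3,4,7,8,9,10}  [accepting]
'c' @ 3: {5,6,11,12}
'b' @ 4: {1,2,3,4,7,8,9,10}  [accepting]
end set {1,2,3,4,7,8,9,10} — state 1 in

Answer: ACCEPT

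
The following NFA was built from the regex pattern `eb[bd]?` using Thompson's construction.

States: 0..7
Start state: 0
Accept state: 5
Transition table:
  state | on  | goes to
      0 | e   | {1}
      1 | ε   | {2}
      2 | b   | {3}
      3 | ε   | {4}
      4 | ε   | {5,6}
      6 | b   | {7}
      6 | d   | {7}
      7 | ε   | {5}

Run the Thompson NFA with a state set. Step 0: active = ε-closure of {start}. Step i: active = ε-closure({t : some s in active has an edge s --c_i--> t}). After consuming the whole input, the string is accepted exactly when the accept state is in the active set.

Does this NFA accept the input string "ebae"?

start: ε-closure({0}) = {0}
'e' @ 1: {1,2}
'b' @ 2: {3,4,5,6}  ✓accept
'a' @ 3: {}  — no active states
rest 'e' ignored (set empty)
end set {} — state 5 not in

Answer: REJECT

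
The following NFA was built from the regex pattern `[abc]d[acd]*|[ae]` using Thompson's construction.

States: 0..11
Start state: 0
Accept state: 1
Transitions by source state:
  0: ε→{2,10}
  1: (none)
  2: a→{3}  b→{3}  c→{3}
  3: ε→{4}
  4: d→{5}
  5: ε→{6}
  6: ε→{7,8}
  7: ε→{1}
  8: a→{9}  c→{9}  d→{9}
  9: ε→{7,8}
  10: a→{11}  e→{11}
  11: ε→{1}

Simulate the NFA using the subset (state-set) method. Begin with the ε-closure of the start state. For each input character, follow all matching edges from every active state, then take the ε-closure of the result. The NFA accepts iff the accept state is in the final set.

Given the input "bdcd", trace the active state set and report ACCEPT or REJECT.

initial (ε-close {0}): {0,2,10}
'b' @ 1: {3,4}
'd' @ 2: {1,5,6,7,8}  [accepting]
'c' @ 3: {1,7,8,9}  [accepting]
'd' @ 4: {1,7,8,9}  [accepting]
end set {1,7,8,9} — state 1 in

Answer: ACCEPT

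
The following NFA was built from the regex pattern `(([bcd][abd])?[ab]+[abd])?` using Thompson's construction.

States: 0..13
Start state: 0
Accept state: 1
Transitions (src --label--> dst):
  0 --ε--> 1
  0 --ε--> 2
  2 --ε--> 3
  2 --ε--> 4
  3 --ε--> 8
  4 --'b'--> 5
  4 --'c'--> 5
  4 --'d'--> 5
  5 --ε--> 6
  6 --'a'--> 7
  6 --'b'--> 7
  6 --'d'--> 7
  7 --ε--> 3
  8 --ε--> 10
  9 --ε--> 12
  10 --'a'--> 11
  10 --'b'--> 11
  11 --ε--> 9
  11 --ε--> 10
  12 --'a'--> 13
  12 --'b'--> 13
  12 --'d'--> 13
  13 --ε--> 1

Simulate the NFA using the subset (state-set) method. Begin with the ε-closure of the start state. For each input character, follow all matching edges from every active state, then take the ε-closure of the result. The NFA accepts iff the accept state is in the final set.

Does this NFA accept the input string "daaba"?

initial (ε-close {0}): {0,1,2,3,4,8,10}
'd' @ 1: {5,6}
'a' @ 2: {3,7,8,10}
'a' @ 3: {9,10,11,12}
'b' @ 4: {1,9,10,11,12,13}  (accept∈set)
'a' @ 5: {1,9,10,11,12,13}  (accept∈set)
end set {1,9,10,11,12,13} — state 1 in

Answer: ACCEPT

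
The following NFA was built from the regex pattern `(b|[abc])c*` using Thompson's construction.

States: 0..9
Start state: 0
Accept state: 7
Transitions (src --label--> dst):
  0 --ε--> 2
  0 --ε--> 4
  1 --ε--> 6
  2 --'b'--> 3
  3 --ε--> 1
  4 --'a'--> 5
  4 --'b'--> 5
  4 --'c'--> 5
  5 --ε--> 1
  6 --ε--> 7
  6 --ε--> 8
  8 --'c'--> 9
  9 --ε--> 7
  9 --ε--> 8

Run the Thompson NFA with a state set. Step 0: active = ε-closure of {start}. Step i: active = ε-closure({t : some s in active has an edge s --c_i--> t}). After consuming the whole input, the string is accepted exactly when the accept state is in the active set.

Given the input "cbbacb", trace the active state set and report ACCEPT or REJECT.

Answer: REJECT

Derivation:
start: ε-closure({0}) = {0,2,4}
'c' @ 1: {1,5,6,7,8}  (accept∈set)
'b' @ 2: {}  — no active states
rest 'bacb' ignored (set empty)
final: {}; accept 7 not in set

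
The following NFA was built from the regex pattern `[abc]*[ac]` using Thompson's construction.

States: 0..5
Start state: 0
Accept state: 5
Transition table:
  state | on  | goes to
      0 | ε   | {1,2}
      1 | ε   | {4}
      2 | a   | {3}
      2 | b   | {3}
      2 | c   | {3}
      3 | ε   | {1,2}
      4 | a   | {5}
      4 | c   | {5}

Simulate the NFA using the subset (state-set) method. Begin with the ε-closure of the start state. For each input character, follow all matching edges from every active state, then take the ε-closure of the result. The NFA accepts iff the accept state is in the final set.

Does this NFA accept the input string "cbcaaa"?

Answer: ACCEPT

Trace:
start: ε-closure({0}) = {0,1,2,4}
'c' @ 1: {1,2,3,4,5}  ✓accept
'b' @ 2: {1,2,3,4}
'c' @ 3: {1,2,3,4,5}  ✓accept
'a' @ 4: {1,2,3,4,5}  ✓accept
'a' @ 5: {1,2,3,4,5}  ✓accept
'a' @ 6: {1,2,3,4,5}  ✓accept
final: {1,2,3,4,5}; accept 5 in set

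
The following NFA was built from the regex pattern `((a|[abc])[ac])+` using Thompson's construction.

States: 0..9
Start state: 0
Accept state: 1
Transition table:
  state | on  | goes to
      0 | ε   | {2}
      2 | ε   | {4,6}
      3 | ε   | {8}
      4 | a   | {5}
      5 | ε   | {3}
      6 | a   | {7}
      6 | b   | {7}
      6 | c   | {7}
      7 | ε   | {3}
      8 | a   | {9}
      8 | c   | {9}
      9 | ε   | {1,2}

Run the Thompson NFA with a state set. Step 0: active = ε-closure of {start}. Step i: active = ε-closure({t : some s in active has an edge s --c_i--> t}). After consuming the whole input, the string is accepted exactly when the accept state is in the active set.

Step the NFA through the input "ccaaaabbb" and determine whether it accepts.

initial (ε-close {0}): {0,2,4,6}
'c' @ 1: {3,7,8}
'c' @ 2: {1,2,4,6,9}  ✓accept
'a' @ 3: {3,5,7,8}
'a' @ 4: {1,2,4,6,9}  ✓accept
'a' @ 5: {3,5,7,8}
'a' @ 6: {1,2,4,6,9}  ✓accept
'b' @ 7: {3,7,8}
'b' @ 8: {}  — dead — no transitions
rest 'b' ignored (set empty)
final: {}; accept 1 not in set

Answer: REJECT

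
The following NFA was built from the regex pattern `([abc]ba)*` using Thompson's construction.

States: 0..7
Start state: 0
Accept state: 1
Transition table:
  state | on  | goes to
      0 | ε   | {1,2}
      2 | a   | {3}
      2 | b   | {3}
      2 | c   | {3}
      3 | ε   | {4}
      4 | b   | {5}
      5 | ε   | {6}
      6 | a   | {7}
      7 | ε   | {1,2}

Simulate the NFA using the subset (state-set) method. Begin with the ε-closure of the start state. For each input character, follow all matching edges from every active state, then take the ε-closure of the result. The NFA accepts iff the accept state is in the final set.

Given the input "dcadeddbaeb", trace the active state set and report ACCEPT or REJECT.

Answer: REJECT

Steps:
start: ε-closure({0}) = {0,1,2}
'd' @ 1: {}  — state set empty
rest 'cadeddbaeb' ignored (set empty)
final: {}; accept 1 not in set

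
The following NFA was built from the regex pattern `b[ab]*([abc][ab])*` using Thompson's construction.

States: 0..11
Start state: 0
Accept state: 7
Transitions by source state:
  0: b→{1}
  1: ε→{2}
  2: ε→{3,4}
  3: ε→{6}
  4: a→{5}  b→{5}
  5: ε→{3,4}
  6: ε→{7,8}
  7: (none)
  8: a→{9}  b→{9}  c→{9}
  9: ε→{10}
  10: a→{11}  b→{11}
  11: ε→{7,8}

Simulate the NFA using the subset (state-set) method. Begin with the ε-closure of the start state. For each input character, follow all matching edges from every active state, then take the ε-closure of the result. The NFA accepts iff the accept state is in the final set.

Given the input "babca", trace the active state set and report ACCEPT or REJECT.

S₀ = ε-closure({0}) = {0}
'b' @ 1: {1,2,3,4,6,7,8}  (accept∈set)
'a' @ 2: {3,4,5,6,7,8,9,10}  (accept∈set)
'b' @ 3: {3,4,5,6,7,8,9,10,11}  (accept∈set)
'c' @ 4: {9,10}
'a' @ 5: {7,8,11}  (accept∈set)
final: {7,8,11}; accept 7 in set

Answer: ACCEPT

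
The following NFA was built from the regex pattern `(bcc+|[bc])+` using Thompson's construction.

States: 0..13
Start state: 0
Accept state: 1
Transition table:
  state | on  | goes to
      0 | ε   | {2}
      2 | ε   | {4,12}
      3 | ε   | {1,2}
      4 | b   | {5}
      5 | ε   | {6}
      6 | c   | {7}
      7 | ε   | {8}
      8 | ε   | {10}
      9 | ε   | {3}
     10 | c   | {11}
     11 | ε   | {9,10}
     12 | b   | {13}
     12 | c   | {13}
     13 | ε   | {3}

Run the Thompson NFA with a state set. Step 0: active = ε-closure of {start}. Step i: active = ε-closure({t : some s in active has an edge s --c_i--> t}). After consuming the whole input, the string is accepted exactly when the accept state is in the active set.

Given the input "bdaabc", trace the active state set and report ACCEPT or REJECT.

Answer: REJECT

Trace:
initial (ε-close {0}): {0,2,4,12}
'b' @ 1: {1,2,3,4,5,6,12,13}  [accepting]
'd' @ 2: {}  — no active states
rest 'aabc' ignored (set empty)
end set {} — state 1 not in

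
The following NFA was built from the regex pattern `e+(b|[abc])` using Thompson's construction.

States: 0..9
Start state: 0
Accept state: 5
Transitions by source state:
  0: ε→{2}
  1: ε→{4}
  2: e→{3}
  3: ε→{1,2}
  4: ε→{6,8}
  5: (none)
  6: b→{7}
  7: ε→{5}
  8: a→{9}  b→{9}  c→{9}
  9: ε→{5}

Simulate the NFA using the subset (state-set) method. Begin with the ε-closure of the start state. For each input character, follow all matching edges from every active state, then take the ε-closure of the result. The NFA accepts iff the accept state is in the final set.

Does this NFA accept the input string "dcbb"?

initial (ε-close {0}): {0,2}
'd' @ 1: {}  — no active states
rest 'cbb' ignored (set empty)
final: {}; accept 5 not in set

Answer: REJECT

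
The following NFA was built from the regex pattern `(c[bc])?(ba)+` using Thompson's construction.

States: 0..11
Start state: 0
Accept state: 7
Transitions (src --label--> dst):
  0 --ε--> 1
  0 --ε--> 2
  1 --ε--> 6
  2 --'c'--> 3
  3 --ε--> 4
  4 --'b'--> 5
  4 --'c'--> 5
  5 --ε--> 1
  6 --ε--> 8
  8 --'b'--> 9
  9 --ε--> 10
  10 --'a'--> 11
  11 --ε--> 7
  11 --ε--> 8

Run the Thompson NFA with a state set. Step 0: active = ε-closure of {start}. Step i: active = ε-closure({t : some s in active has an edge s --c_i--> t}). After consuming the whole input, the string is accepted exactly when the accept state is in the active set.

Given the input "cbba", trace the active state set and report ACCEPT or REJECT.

Answer: ACCEPT

Derivation:
initial (ε-close {0}): {0,1,2,6,8}
'c' @ 1: {3,4}
'b' @ 2: {1,5,6,8}
'b' @ 3: {9,10}
'a' @ 4: {7,8,11}  [accepting]
after full input: {7,8,11}  (accept=7 in)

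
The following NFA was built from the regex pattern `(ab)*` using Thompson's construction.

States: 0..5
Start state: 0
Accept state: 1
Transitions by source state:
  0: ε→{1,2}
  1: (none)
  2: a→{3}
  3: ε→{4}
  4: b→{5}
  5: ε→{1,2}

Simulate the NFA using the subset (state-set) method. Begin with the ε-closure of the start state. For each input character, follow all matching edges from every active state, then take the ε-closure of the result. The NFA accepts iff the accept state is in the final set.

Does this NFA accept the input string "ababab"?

start: ε-closure({0}) = {0,1,2}
'a' @ 1: {3,4}
'b' @ 2: {1,2,5}  ✓accept
'a' @ 3: {3,4}
'b' @ 4: {1,2,5}  ✓accept
'a' @ 5: {3,4}
'b' @ 6: {1,2,5}  ✓accept
end set {1,2,5} — state 1 in

Answer: ACCEPT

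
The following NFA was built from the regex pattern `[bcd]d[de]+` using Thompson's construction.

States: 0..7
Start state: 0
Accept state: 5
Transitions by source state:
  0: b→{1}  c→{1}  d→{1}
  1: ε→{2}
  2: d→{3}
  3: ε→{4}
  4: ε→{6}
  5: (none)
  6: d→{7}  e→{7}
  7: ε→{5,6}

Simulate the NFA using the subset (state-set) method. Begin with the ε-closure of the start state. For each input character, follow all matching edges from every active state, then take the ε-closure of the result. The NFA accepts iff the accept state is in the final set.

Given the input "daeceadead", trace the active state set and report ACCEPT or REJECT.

start: ε-closure({0}) = {0}
'd' @ 1: {1,2}
'a' @ 2: {}  — dead — no transitions
rest 'eceadead' ignored (set empty)
after full input: {}  (accept=5 not in)

Answer: REJECT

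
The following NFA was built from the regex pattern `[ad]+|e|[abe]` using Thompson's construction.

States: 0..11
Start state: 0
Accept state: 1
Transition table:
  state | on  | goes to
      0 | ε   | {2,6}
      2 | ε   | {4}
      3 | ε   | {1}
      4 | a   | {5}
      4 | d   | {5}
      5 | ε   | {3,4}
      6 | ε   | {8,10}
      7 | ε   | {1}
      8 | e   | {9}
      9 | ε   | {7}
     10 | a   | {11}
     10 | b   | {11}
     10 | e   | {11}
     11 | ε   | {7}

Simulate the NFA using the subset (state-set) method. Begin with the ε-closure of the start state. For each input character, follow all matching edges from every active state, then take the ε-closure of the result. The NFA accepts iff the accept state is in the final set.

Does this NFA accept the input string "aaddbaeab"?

Answer: REJECT

Derivation:
start: ε-closure({0}) = {0,2,4,6,8,10}
'a' @ 1: {1,3,4,5,7,11}  [accepting]
'a' @ 2: {1,3,4,5}  [accepting]
'd' @ 3: {1,3,4,5}  [accepting]
'd' @ 4: {1,3,4,5}  [accepting]
'b' @ 5: {}  — state set empty
rest 'aeab' ignored (set empty)
after full input: {}  (accept=1 not in)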